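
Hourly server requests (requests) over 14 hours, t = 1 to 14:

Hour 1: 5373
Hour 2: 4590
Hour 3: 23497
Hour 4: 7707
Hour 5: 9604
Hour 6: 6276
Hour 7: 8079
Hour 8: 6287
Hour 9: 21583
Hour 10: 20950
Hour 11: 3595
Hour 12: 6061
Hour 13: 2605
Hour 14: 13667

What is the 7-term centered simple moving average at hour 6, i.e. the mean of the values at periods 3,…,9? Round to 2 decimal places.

Sum of periods 3–9: 23497 + 7707 + 9604 + 6276 + 8079 + 6287 + 21583 = 83033
Divide by 7: 83033 / 7 = 11861.86

11861.86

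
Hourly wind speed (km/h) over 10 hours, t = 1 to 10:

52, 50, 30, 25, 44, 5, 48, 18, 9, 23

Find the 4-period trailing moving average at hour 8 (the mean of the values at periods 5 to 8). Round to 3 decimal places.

28.750

Sum of periods 5–8: 44 + 5 + 48 + 18 = 115
Divide by 4: 115 / 4 = 28.750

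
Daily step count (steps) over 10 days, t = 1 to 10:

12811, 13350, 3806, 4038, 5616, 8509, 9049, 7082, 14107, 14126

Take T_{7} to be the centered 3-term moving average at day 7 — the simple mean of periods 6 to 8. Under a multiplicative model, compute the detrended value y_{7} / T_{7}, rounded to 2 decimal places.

1.10

Trend T_7 = (8509 + 9049 + 7082) / 3 = 24640/3 = 8213.3333
Ratio to trend: 9049 / 8213.3333 = 1.10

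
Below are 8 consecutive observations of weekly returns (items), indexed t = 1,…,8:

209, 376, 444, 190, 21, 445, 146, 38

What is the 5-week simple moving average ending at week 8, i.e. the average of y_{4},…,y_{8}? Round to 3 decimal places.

168.000

Sum of periods 4–8: 190 + 21 + 445 + 146 + 38 = 840
Divide by 5: 840 / 5 = 168.000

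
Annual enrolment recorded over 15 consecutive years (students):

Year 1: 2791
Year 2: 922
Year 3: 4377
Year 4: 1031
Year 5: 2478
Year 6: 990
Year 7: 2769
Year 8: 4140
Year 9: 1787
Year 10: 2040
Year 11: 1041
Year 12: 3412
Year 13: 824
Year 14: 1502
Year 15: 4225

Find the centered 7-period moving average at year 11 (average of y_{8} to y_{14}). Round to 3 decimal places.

Sum of periods 8–14: 4140 + 1787 + 2040 + 1041 + 3412 + 824 + 1502 = 14746
Divide by 7: 14746 / 7 = 2106.571

2106.571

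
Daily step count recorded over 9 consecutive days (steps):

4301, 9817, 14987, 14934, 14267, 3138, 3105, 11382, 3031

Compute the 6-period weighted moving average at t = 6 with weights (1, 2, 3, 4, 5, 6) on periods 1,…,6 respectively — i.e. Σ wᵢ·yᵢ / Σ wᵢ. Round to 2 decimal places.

10418.81

Weighted sum: 1·4301 + 2·9817 + 3·14987 + 4·14934 + 5·14267 + 6·3138 = 4301 + 19634 + 44961 + 59736 + 71335 + 18828 = 218795
Weight total: 1 + 2 + 3 + 4 + 5 + 6 = 21
WMA = 218795 / 21 = 10418.81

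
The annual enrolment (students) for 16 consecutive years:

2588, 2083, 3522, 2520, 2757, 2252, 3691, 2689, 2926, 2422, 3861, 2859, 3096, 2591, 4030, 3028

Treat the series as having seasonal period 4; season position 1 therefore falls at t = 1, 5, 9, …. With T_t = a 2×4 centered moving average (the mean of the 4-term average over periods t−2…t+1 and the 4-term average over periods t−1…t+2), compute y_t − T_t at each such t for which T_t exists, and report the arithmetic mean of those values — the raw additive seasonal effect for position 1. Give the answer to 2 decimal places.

-27.00

Season position 1 occurs at t = 5, 9, 13 (where T_t is defined).
t=5: T_5 = 2783.8750; y_5 − T_5 = 2757 − 2783.8750 = -26.8750
t=9: T_9 = 2953.2500; y_9 − T_9 = 2926 − 2953.2500 = -27.2500
t=13: T_13 = 3122.8750; y_13 − T_13 = 3096 − 3122.8750 = -26.8750
Mean deviation: (-26.8750 + -27.2500 + -26.8750) / 3 = -27.00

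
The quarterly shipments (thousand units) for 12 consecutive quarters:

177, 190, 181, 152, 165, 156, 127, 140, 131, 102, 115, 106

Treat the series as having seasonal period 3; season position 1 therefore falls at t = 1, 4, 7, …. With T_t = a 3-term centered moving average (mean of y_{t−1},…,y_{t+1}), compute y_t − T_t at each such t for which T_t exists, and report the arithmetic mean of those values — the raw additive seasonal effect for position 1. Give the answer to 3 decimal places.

-14.000

Season position 1 occurs at t = 4, 7, 10 (where T_t is defined).
t=4: T_4 = 166.00000; y_4 − T_4 = 152 − 166.00000 = -14.00000
t=7: T_7 = 141.00000; y_7 − T_7 = 127 − 141.00000 = -14.00000
t=10: T_10 = 116.00000; y_10 − T_10 = 102 − 116.00000 = -14.00000
Mean deviation: (-14.00000 + -14.00000 + -14.00000) / 3 = -14.000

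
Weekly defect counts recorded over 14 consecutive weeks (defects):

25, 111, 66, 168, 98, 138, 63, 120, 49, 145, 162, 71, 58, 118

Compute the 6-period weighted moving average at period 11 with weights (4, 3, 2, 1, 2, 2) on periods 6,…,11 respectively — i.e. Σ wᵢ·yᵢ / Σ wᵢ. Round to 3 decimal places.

Weighted sum: 4·138 + 3·63 + 2·120 + 1·49 + 2·145 + 2·162 = 552 + 189 + 240 + 49 + 290 + 324 = 1644
Weight total: 4 + 3 + 2 + 1 + 2 + 2 = 14
WMA = 1644 / 14 = 117.429

117.429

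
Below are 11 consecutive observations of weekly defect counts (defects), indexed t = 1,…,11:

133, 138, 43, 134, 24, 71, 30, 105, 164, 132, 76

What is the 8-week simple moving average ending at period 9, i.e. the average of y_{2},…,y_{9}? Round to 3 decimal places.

Sum of periods 2–9: 138 + 43 + 134 + 24 + 71 + 30 + 105 + 164 = 709
Divide by 8: 709 / 8 = 88.625

88.625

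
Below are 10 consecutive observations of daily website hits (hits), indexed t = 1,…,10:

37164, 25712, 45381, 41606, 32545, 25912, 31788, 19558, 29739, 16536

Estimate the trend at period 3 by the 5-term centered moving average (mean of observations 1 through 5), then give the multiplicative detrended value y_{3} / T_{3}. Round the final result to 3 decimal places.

Trend T_3 = (37164 + 25712 + 45381 + 41606 + 32545) / 5 = 182408/5 = 36481.60000
Ratio to trend: 45381 / 36481.60000 = 1.244

1.244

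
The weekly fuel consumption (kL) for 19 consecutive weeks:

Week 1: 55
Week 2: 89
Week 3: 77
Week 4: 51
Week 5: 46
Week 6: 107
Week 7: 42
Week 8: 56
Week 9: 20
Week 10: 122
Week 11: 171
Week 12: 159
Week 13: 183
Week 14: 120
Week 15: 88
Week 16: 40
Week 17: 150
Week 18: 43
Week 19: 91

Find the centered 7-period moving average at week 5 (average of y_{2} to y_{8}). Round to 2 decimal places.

Sum of periods 2–8: 89 + 77 + 51 + 46 + 107 + 42 + 56 = 468
Divide by 7: 468 / 7 = 66.86

66.86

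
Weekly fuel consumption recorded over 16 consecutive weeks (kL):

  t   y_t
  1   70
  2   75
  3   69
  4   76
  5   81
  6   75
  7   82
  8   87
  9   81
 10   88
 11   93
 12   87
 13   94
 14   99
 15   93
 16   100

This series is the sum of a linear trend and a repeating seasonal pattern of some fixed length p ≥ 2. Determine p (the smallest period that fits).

3

First differences y_{t+1} − y_t: 5, -6, 7, 5, -6, 7, 5, -6, …
The difference pattern repeats every 3 terms and not for any smaller step, so p = 3.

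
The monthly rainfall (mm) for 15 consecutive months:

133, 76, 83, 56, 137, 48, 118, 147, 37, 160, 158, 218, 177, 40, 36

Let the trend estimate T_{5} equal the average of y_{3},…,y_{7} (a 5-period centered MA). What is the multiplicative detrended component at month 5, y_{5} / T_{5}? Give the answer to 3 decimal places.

Trend T_5 = (83 + 56 + 137 + 48 + 118) / 5 = 442/5 = 88.40000
Ratio to trend: 137 / 88.40000 = 1.550

1.550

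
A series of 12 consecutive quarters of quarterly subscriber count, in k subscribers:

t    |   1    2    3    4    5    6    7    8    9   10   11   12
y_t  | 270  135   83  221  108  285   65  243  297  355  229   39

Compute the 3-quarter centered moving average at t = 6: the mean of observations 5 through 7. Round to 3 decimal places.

Sum of periods 5–7: 108 + 285 + 65 = 458
Divide by 3: 458 / 3 = 152.667

152.667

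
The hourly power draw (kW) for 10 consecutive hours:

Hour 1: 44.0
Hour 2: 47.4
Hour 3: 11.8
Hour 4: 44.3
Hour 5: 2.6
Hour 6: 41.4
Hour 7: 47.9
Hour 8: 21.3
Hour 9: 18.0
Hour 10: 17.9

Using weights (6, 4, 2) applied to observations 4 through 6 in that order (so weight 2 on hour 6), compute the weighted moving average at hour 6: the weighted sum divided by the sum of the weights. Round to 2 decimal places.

29.92

Weighted sum: 6·44.3 + 4·2.6 + 2·41.4 = 265.8 + 10.4 + 82.8 = 359.0
Weight total: 6 + 4 + 2 = 12
WMA = 359.0 / 12 = 29.92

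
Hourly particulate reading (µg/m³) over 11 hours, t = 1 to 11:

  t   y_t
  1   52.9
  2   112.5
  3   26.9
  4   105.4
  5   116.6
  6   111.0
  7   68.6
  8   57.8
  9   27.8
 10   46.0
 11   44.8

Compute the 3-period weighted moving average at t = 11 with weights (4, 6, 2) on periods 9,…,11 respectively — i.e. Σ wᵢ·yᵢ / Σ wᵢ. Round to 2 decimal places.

Weighted sum: 4·27.8 + 6·46.0 + 2·44.8 = 111.2 + 276.0 + 89.6 = 476.8
Weight total: 4 + 6 + 2 = 12
WMA = 476.8 / 12 = 39.73

39.73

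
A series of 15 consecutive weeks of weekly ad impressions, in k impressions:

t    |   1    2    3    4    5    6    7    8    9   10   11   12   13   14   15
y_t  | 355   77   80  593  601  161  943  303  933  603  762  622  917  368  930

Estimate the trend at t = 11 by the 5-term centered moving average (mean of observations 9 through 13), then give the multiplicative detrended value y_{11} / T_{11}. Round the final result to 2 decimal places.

Trend T_11 = (933 + 603 + 762 + 622 + 917) / 5 = 3837/5 = 767.4000
Ratio to trend: 762 / 767.4000 = 0.99

0.99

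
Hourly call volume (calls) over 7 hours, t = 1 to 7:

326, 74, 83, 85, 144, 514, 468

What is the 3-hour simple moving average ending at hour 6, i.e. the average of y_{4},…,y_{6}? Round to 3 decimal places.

247.667

Sum of periods 4–6: 85 + 144 + 514 = 743
Divide by 3: 743 / 3 = 247.667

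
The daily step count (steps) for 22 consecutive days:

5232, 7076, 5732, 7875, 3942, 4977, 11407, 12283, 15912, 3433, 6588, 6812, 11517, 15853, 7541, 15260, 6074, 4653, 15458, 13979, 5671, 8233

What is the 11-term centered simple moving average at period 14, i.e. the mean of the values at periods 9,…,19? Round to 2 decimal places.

Sum of periods 9–19: 15912 + 3433 + 6588 + 6812 + 11517 + 15853 + 7541 + 15260 + 6074 + 4653 + 15458 = 109101
Divide by 11: 109101 / 11 = 9918.27

9918.27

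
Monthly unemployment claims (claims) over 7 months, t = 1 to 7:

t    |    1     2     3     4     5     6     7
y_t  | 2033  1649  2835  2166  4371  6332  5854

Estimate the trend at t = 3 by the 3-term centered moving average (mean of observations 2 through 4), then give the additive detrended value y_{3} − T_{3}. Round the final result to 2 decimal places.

618.33

Trend T_3 = (1649 + 2835 + 2166) / 3 = 6650/3 = 2216.6667
Detrended value: 2835 − 2216.6667 = 618.33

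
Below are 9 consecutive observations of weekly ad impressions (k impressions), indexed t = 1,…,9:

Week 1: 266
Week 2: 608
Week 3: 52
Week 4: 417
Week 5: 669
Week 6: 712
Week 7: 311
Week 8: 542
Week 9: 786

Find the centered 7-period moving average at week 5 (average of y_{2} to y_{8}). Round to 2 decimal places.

473.00

Sum of periods 2–8: 608 + 52 + 417 + 669 + 712 + 311 + 542 = 3311
Divide by 7: 3311 / 7 = 473.00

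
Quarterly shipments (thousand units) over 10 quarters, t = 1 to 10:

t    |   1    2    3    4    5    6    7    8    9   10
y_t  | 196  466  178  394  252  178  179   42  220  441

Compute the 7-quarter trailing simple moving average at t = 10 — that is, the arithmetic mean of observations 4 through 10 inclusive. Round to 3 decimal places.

Sum of periods 4–10: 394 + 252 + 178 + 179 + 42 + 220 + 441 = 1706
Divide by 7: 1706 / 7 = 243.714

243.714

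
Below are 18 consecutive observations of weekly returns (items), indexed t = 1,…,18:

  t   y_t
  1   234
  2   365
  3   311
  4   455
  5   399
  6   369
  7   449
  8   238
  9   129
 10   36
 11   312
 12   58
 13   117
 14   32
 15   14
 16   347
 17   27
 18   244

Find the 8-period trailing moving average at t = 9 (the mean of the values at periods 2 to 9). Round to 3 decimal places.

339.375

Sum of periods 2–9: 365 + 311 + 455 + 399 + 369 + 449 + 238 + 129 = 2715
Divide by 8: 2715 / 8 = 339.375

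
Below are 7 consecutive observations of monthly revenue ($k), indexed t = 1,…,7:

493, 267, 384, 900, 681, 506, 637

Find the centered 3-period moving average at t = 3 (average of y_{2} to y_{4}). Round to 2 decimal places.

517.00

Sum of periods 2–4: 267 + 384 + 900 = 1551
Divide by 3: 1551 / 3 = 517.00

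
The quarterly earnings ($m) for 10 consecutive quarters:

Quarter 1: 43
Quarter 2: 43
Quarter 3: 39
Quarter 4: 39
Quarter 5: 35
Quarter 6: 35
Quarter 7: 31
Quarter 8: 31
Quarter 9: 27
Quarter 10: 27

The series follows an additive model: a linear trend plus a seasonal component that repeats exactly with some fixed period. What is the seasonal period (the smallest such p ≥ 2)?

First differences y_{t+1} − y_t: 0, -4, 0, -4, 0, -4, …
The difference pattern repeats every 2 terms and not for any smaller step, so p = 2.

2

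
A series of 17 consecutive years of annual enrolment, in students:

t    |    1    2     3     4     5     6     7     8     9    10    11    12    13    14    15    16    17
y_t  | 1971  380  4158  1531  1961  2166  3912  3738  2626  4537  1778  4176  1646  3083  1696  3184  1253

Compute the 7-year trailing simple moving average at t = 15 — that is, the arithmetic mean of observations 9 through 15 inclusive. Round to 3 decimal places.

Sum of periods 9–15: 2626 + 4537 + 1778 + 4176 + 1646 + 3083 + 1696 = 19542
Divide by 7: 19542 / 7 = 2791.714

2791.714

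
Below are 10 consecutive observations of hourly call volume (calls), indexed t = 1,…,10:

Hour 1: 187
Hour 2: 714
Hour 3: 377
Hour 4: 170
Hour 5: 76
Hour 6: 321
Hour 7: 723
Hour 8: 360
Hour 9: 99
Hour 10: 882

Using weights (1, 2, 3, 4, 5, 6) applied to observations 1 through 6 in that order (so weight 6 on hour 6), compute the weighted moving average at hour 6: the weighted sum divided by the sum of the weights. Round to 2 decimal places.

272.95

Weighted sum: 1·187 + 2·714 + 3·377 + 4·170 + 5·76 + 6·321 = 187 + 1428 + 1131 + 680 + 380 + 1926 = 5732
Weight total: 1 + 2 + 3 + 4 + 5 + 6 = 21
WMA = 5732 / 21 = 272.95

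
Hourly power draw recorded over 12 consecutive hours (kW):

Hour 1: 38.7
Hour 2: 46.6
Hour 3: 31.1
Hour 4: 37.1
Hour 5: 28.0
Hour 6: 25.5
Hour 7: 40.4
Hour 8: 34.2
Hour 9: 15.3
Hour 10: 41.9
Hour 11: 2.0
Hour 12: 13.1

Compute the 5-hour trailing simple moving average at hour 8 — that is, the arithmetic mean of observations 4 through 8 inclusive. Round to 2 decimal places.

33.04

Sum of periods 4–8: 37.1 + 28.0 + 25.5 + 40.4 + 34.2 = 165.2
Divide by 5: 165.2 / 5 = 33.04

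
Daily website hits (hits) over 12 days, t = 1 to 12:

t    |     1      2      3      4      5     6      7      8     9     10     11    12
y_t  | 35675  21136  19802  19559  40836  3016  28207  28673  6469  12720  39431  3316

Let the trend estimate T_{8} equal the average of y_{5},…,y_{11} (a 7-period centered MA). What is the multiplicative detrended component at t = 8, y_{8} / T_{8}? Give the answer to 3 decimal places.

Trend T_8 = (40836 + 3016 + 28207 + 28673 + 6469 + 12720 + 39431) / 7 = 159352/7 = 22764.57143
Ratio to trend: 28673 / 22764.57143 = 1.260

1.260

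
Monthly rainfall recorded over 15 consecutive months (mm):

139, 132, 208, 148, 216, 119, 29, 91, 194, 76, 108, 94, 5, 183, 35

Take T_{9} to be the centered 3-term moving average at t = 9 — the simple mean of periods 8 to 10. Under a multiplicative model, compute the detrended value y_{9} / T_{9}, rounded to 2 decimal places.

1.61

Trend T_9 = (91 + 194 + 76) / 3 = 361/3 = 120.3333
Ratio to trend: 194 / 120.3333 = 1.61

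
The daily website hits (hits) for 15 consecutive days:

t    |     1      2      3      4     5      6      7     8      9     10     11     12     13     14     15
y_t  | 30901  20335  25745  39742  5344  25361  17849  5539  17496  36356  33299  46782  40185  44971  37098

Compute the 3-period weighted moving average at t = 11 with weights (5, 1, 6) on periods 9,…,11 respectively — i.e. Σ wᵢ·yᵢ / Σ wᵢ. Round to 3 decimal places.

26969.167

Weighted sum: 5·17496 + 1·36356 + 6·33299 = 87480 + 36356 + 199794 = 323630
Weight total: 5 + 1 + 6 = 12
WMA = 323630 / 12 = 26969.167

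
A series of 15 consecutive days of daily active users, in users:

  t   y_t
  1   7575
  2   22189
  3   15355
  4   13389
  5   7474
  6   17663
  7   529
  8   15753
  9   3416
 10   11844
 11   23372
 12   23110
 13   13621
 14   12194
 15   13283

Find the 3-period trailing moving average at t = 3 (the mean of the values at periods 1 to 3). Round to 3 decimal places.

15039.667

Sum of periods 1–3: 7575 + 22189 + 15355 = 45119
Divide by 3: 45119 / 3 = 15039.667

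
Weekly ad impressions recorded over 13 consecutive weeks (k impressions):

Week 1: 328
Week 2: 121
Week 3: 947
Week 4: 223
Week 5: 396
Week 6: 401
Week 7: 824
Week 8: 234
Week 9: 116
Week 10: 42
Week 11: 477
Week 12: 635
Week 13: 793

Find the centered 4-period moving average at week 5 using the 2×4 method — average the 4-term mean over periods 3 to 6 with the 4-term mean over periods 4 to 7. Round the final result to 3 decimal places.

Sum over 3–6: 947 + 223 + 396 + 401 = 1967
Sum over 4–7: 223 + 396 + 401 + 824 = 1844
CMA at t=5 = (1967 + 1844) / (2·4) = 3811 / 8 = 476.375

476.375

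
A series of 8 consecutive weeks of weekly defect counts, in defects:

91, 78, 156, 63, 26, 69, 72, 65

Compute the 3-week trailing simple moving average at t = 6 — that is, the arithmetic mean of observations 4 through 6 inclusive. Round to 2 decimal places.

Sum of periods 4–6: 63 + 26 + 69 = 158
Divide by 3: 158 / 3 = 52.67

52.67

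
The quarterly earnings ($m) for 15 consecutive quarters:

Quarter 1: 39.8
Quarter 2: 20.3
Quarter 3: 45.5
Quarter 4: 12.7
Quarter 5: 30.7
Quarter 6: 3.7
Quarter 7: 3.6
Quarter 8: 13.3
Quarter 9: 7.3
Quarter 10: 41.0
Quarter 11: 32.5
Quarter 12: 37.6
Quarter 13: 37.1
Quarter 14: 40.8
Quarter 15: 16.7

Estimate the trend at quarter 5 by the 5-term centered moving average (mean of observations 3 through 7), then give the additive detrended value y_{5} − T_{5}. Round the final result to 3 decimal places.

Trend T_5 = (45.5 + 12.7 + 30.7 + 3.7 + 3.6) / 5 = 96.2/5 = 19.24000
Detrended value: 30.7 − 19.24000 = 11.460

11.460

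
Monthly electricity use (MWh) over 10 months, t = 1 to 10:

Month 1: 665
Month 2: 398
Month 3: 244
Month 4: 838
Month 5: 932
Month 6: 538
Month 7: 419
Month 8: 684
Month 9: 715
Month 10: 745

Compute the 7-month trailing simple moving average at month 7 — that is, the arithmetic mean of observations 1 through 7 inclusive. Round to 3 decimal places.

576.286

Sum of periods 1–7: 665 + 398 + 244 + 838 + 932 + 538 + 419 = 4034
Divide by 7: 4034 / 7 = 576.286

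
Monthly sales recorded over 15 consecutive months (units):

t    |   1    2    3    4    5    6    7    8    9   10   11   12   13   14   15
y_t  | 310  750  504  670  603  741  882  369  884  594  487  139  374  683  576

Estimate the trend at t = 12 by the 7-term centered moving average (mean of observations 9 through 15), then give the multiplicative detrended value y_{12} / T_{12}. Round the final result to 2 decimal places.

Trend T_12 = (884 + 594 + 487 + 139 + 374 + 683 + 576) / 7 = 3737/7 = 533.8571
Ratio to trend: 139 / 533.8571 = 0.26

0.26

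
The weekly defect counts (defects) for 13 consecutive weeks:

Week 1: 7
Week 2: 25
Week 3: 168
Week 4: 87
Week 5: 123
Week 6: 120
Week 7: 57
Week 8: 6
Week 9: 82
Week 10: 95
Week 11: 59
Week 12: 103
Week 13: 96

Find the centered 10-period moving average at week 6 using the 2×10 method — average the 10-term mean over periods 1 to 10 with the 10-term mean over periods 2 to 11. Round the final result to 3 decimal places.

Sum over 1–10: 7 + 25 + 168 + 87 + 123 + 120 + 57 + 6 + 82 + 95 = 770
Sum over 2–11: 25 + 168 + 87 + 123 + 120 + 57 + 6 + 82 + 95 + 59 = 822
CMA at t=6 = (770 + 822) / (2·10) = 1592 / 20 = 79.600

79.600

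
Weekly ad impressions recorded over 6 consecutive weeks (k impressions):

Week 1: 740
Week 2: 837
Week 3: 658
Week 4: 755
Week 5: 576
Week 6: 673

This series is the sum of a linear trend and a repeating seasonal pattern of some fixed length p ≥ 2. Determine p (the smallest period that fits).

First differences y_{t+1} − y_t: 97, -179, 97, -179, 97, …
The difference pattern repeats every 2 terms and not for any smaller step, so p = 2.

2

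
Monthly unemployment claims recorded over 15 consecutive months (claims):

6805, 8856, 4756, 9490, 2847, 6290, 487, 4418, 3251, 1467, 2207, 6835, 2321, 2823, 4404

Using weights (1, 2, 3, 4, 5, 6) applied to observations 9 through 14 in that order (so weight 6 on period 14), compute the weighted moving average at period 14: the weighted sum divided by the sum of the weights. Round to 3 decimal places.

Weighted sum: 1·3251 + 2·1467 + 3·2207 + 4·6835 + 5·2321 + 6·2823 = 3251 + 2934 + 6621 + 27340 + 11605 + 16938 = 68689
Weight total: 1 + 2 + 3 + 4 + 5 + 6 = 21
WMA = 68689 / 21 = 3270.905

3270.905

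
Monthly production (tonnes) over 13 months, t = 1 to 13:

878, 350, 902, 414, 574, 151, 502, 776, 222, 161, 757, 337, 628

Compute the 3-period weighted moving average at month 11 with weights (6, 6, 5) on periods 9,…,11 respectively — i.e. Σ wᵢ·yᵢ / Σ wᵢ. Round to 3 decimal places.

357.824

Weighted sum: 6·222 + 6·161 + 5·757 = 1332 + 966 + 3785 = 6083
Weight total: 6 + 6 + 5 = 17
WMA = 6083 / 17 = 357.824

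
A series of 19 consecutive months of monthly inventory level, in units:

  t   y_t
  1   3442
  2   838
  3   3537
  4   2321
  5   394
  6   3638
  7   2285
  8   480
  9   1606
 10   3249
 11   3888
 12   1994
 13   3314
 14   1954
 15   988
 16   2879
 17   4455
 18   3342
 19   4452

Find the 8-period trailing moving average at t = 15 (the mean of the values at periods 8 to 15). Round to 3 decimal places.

2184.125

Sum of periods 8–15: 480 + 1606 + 3249 + 3888 + 1994 + 3314 + 1954 + 988 = 17473
Divide by 8: 17473 / 8 = 2184.125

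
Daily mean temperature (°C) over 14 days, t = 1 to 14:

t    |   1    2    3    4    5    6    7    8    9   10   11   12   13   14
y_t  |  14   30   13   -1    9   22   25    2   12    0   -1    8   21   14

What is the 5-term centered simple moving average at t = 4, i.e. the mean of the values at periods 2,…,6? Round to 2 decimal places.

Sum of periods 2–6: 30 + 13 + (-1) + 9 + 22 = 73
Divide by 5: 73 / 5 = 14.60

14.60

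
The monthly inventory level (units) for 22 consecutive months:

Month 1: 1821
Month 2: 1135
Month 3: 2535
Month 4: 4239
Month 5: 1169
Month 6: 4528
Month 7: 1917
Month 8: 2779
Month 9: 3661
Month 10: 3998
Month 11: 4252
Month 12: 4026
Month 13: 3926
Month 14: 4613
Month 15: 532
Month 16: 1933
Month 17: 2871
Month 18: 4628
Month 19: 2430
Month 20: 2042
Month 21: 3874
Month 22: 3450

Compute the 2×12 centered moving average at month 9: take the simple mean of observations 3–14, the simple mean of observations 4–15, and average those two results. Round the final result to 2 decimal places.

Sum over 3–14: 2535 + 4239 + 1169 + 4528 + 1917 + 2779 + 3661 + 3998 + 4252 + 4026 + 3926 + 4613 = 41643
Sum over 4–15: 4239 + 1169 + 4528 + 1917 + 2779 + 3661 + 3998 + 4252 + 4026 + 3926 + 4613 + 532 = 39640
CMA at t=9 = (41643 + 39640) / (2·12) = 81283 / 24 = 3386.79

3386.79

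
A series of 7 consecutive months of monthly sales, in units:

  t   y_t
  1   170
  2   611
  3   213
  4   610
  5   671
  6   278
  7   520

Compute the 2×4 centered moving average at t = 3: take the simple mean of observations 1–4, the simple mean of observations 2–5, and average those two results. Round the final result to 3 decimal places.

Sum over 1–4: 170 + 611 + 213 + 610 = 1604
Sum over 2–5: 611 + 213 + 610 + 671 = 2105
CMA at t=3 = (1604 + 2105) / (2·4) = 3709 / 8 = 463.625

463.625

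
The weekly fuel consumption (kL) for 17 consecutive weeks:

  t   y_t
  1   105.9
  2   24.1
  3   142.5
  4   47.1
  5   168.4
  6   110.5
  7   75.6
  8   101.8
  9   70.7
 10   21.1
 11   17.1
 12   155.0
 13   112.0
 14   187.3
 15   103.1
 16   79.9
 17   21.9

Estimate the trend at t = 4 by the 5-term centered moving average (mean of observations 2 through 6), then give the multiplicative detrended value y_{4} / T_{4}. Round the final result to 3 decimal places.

0.478

Trend T_4 = (24.1 + 142.5 + 47.1 + 168.4 + 110.5) / 5 = 492.6/5 = 98.52000
Ratio to trend: 47.1 / 98.52000 = 0.478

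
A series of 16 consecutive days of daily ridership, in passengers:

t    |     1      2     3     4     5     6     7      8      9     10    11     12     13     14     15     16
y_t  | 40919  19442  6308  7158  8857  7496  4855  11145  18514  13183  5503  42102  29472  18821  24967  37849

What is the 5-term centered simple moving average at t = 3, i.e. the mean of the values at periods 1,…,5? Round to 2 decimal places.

16536.80

Sum of periods 1–5: 40919 + 19442 + 6308 + 7158 + 8857 = 82684
Divide by 5: 82684 / 5 = 16536.80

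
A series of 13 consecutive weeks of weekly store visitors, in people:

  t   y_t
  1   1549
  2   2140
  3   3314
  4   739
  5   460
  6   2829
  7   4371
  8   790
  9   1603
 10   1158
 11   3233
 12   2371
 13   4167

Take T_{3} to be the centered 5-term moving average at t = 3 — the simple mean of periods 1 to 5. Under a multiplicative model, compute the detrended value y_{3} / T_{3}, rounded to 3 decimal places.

Trend T_3 = (1549 + 2140 + 3314 + 739 + 460) / 5 = 8202/5 = 1640.40000
Ratio to trend: 3314 / 1640.40000 = 2.020

2.020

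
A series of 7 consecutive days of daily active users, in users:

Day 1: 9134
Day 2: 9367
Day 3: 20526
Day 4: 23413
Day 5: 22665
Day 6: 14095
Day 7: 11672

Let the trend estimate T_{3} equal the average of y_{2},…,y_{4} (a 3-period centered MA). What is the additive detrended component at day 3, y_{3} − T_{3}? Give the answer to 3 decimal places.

2757.333

Trend T_3 = (9367 + 20526 + 23413) / 3 = 53306/3 = 17768.66667
Detrended value: 20526 − 17768.66667 = 2757.333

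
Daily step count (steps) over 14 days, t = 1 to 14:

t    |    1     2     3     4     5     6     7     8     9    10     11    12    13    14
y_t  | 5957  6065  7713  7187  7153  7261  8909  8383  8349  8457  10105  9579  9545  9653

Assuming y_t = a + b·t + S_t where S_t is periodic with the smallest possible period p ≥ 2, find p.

4

First differences y_{t+1} − y_t: 108, 1648, -526, -34, 108, 1648, -526, -34, 108, 1648, …
The difference pattern repeats every 4 terms and not for any smaller step, so p = 4.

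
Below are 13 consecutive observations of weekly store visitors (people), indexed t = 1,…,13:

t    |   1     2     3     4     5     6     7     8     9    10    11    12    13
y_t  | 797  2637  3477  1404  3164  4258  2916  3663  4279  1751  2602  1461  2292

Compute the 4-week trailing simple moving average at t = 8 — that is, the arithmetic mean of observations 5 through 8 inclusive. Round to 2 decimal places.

3500.25

Sum of periods 5–8: 3164 + 4258 + 2916 + 3663 = 14001
Divide by 4: 14001 / 4 = 3500.25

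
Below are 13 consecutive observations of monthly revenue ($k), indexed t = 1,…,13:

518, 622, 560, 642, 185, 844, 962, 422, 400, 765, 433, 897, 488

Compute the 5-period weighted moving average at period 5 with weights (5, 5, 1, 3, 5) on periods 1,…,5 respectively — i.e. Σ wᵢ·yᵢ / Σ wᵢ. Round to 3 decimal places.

479.526

Weighted sum: 5·518 + 5·622 + 1·560 + 3·642 + 5·185 = 2590 + 3110 + 560 + 1926 + 925 = 9111
Weight total: 5 + 5 + 1 + 3 + 5 = 19
WMA = 9111 / 19 = 479.526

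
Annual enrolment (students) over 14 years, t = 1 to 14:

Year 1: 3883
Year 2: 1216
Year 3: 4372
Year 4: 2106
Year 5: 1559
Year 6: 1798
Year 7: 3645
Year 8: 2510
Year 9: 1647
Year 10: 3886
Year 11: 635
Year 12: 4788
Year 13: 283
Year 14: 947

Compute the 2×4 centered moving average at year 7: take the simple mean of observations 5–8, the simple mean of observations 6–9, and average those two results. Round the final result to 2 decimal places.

Sum over 5–8: 1559 + 1798 + 3645 + 2510 = 9512
Sum over 6–9: 1798 + 3645 + 2510 + 1647 = 9600
CMA at t=7 = (9512 + 9600) / (2·4) = 19112 / 8 = 2389.00

2389.00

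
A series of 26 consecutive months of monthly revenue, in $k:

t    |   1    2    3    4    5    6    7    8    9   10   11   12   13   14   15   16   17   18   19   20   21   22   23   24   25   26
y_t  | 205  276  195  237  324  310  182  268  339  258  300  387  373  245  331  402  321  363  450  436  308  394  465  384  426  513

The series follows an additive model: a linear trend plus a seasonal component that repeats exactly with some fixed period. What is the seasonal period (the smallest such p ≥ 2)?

First differences y_{t+1} − y_t: 71, -81, 42, 87, -14, -128, 86, 71, -81, 42, 87, -14, -128, 86, 71, -81, …
The difference pattern repeats every 7 terms and not for any smaller step, so p = 7.

7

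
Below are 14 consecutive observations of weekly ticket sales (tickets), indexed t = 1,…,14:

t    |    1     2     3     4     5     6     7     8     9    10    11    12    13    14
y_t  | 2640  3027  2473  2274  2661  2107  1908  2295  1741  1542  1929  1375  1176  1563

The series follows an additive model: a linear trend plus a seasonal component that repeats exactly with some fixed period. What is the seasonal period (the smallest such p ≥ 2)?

First differences y_{t+1} − y_t: 387, -554, -199, 387, -554, -199, 387, -554, …
The difference pattern repeats every 3 terms and not for any smaller step, so p = 3.

3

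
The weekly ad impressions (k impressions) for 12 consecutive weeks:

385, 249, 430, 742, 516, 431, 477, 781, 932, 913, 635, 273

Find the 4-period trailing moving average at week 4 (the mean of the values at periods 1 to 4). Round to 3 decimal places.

451.500

Sum of periods 1–4: 385 + 249 + 430 + 742 = 1806
Divide by 4: 1806 / 4 = 451.500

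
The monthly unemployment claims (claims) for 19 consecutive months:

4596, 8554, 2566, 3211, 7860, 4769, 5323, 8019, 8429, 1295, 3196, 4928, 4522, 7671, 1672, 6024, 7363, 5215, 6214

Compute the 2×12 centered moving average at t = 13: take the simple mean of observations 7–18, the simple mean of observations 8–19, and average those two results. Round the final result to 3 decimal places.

5341.875

Sum over 7–18: 5323 + 8019 + 8429 + 1295 + 3196 + 4928 + 4522 + 7671 + 1672 + 6024 + 7363 + 5215 = 63657
Sum over 8–19: 8019 + 8429 + 1295 + 3196 + 4928 + 4522 + 7671 + 1672 + 6024 + 7363 + 5215 + 6214 = 64548
CMA at t=13 = (63657 + 64548) / (2·12) = 128205 / 24 = 5341.875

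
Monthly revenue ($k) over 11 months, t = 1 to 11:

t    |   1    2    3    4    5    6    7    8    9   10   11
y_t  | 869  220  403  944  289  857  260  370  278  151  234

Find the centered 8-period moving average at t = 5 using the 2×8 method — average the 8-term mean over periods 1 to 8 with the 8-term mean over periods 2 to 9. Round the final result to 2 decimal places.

Sum over 1–8: 869 + 220 + 403 + 944 + 289 + 857 + 260 + 370 = 4212
Sum over 2–9: 220 + 403 + 944 + 289 + 857 + 260 + 370 + 278 = 3621
CMA at t=5 = (4212 + 3621) / (2·8) = 7833 / 16 = 489.56

489.56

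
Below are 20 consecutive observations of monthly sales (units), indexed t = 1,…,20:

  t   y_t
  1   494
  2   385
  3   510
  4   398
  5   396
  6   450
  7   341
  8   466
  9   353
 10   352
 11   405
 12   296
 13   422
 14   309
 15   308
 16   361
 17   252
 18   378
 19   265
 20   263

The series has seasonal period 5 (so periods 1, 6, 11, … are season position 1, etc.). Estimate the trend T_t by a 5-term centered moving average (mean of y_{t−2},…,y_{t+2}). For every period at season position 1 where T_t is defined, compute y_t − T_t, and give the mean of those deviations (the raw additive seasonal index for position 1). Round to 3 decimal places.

39.533

Season position 1 occurs at t = 6, 11, 16 (where T_t is defined).
t=6: T_6 = 410.20000; y_6 − T_6 = 450 − 410.20000 = 39.80000
t=11: T_11 = 365.60000; y_11 − T_11 = 405 − 365.60000 = 39.40000
t=16: T_16 = 321.60000; y_16 − T_16 = 361 − 321.60000 = 39.40000
Mean deviation: (39.80000 + 39.40000 + 39.40000) / 3 = 39.533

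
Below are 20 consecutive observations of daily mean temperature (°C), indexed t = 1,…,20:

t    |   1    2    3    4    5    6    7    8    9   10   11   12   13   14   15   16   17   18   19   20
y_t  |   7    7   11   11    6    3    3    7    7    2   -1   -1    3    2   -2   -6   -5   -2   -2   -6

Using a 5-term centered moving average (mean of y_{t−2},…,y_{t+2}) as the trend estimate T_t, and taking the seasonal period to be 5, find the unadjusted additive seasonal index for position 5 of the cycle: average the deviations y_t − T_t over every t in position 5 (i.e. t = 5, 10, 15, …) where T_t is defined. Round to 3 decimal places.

Season position 5 occurs at t = 5, 10, 15 (where T_t is defined).
t=5: T_5 = 6.80000; y_5 − T_5 = 6 − 6.80000 = -0.80000
t=10: T_10 = 2.80000; y_10 − T_10 = 2 − 2.80000 = -0.80000
t=15: T_15 = -1.60000; y_15 − T_15 = -2 − -1.60000 = -0.40000
Mean deviation: (-0.80000 + -0.80000 + -0.40000) / 3 = -0.667

-0.667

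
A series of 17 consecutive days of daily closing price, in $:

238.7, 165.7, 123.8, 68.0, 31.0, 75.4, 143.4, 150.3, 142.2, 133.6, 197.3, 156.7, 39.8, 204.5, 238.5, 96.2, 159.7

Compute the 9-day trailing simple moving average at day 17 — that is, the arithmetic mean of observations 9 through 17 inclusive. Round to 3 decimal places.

152.056

Sum of periods 9–17: 142.2 + 133.6 + 197.3 + 156.7 + 39.8 + 204.5 + 238.5 + 96.2 + 159.7 = 1368.5
Divide by 9: 1368.5 / 9 = 152.056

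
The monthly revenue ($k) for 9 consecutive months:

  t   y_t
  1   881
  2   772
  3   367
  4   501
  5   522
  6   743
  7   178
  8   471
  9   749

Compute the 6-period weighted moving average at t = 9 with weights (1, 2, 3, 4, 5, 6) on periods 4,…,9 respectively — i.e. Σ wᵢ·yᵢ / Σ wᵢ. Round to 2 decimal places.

Weighted sum: 1·501 + 2·522 + 3·743 + 4·178 + 5·471 + 6·749 = 501 + 1044 + 2229 + 712 + 2355 + 4494 = 11335
Weight total: 1 + 2 + 3 + 4 + 5 + 6 = 21
WMA = 11335 / 21 = 539.76

539.76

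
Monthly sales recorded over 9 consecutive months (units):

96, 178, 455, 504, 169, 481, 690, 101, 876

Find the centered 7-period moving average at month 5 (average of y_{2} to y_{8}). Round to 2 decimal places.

368.29

Sum of periods 2–8: 178 + 455 + 504 + 169 + 481 + 690 + 101 = 2578
Divide by 7: 2578 / 7 = 368.29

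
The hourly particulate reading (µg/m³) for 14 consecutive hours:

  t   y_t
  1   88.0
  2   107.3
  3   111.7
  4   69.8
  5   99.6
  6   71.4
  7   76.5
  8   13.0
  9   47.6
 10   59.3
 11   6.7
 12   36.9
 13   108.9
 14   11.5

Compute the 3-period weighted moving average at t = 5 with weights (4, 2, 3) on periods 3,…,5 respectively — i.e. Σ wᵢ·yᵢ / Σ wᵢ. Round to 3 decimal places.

98.356

Weighted sum: 4·111.7 + 2·69.8 + 3·99.6 = 446.8 + 139.6 + 298.8 = 885.2
Weight total: 4 + 2 + 3 = 9
WMA = 885.2 / 9 = 98.356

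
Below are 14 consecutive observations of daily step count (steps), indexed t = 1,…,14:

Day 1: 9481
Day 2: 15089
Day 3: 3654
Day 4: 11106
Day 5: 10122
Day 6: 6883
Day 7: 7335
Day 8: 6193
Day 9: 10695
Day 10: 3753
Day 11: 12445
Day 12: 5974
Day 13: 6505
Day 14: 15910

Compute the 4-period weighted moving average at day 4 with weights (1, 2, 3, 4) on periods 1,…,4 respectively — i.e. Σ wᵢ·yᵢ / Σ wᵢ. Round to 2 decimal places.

Weighted sum: 1·9481 + 2·15089 + 3·3654 + 4·11106 = 9481 + 30178 + 10962 + 44424 = 95045
Weight total: 1 + 2 + 3 + 4 = 10
WMA = 95045 / 10 = 9504.50

9504.50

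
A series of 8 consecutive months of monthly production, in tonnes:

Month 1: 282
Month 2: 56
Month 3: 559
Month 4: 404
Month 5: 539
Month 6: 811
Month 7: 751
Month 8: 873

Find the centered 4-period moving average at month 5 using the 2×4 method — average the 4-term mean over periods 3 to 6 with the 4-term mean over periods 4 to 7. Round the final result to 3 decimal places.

602.250

Sum over 3–6: 559 + 404 + 539 + 811 = 2313
Sum over 4–7: 404 + 539 + 811 + 751 = 2505
CMA at t=5 = (2313 + 2505) / (2·4) = 4818 / 8 = 602.250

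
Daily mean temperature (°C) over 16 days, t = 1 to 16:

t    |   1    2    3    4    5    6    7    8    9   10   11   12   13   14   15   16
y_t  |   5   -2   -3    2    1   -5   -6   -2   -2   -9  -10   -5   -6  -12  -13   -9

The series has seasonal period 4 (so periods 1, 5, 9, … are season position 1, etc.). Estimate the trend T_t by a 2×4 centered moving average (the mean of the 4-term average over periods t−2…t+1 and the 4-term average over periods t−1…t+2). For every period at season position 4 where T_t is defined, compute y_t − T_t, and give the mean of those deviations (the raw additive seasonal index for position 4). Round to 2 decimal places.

Season position 4 occurs at t = 4, 8, 12 (where T_t is defined).
t=4: T_4 = -0.8750; y_4 − T_4 = 2 − -0.8750 = 2.8750
t=8: T_8 = -4.2500; y_8 − T_8 = -2 − -4.2500 = 2.2500
t=12: T_12 = -7.8750; y_12 − T_12 = -5 − -7.8750 = 2.8750
Mean deviation: (2.8750 + 2.2500 + 2.8750) / 3 = 2.67

2.67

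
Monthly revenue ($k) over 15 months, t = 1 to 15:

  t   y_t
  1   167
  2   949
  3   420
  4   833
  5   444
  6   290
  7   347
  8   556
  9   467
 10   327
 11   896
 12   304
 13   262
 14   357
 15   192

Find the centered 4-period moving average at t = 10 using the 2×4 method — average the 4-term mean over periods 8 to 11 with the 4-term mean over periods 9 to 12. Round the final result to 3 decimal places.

Sum over 8–11: 556 + 467 + 327 + 896 = 2246
Sum over 9–12: 467 + 327 + 896 + 304 = 1994
CMA at t=10 = (2246 + 1994) / (2·4) = 4240 / 8 = 530.000

530.000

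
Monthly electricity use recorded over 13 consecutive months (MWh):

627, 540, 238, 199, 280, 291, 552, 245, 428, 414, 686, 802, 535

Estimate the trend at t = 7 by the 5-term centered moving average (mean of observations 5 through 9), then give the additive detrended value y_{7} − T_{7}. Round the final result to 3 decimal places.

192.800

Trend T_7 = (280 + 291 + 552 + 245 + 428) / 5 = 1796/5 = 359.20000
Detrended value: 552 − 359.20000 = 192.800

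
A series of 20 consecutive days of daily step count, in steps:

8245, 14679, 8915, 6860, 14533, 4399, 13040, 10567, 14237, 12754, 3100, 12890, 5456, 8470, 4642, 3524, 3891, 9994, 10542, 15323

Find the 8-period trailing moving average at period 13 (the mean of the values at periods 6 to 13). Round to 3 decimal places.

9555.375

Sum of periods 6–13: 4399 + 13040 + 10567 + 14237 + 12754 + 3100 + 12890 + 5456 = 76443
Divide by 8: 76443 / 8 = 9555.375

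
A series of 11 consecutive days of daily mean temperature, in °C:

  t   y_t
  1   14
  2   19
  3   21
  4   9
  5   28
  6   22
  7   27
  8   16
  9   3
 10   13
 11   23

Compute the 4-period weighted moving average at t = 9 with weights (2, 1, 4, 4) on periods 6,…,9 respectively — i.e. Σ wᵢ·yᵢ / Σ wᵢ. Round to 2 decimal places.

Weighted sum: 2·22 + 1·27 + 4·16 + 4·3 = 44 + 27 + 64 + 12 = 147
Weight total: 2 + 1 + 4 + 4 = 11
WMA = 147 / 11 = 13.36

13.36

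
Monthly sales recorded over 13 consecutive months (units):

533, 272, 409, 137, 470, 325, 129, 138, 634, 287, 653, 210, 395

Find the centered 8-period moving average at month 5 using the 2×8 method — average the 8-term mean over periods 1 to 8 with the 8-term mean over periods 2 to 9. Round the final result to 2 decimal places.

Sum over 1–8: 533 + 272 + 409 + 137 + 470 + 325 + 129 + 138 = 2413
Sum over 2–9: 272 + 409 + 137 + 470 + 325 + 129 + 138 + 634 = 2514
CMA at t=5 = (2413 + 2514) / (2·8) = 4927 / 16 = 307.94

307.94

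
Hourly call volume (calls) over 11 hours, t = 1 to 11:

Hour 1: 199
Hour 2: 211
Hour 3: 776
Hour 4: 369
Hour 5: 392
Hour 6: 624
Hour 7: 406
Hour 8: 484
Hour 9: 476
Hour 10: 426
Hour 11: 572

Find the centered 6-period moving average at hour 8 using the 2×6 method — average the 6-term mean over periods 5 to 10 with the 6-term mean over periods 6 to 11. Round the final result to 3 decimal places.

483.000

Sum over 5–10: 392 + 624 + 406 + 484 + 476 + 426 = 2808
Sum over 6–11: 624 + 406 + 484 + 476 + 426 + 572 = 2988
CMA at t=8 = (2808 + 2988) / (2·6) = 5796 / 12 = 483.000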